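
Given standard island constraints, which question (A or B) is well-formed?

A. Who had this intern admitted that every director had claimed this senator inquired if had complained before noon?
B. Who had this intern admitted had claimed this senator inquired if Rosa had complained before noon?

B

In A, the wh-phrase is extracted from inside a wh-island (introduced by "if"), which blocks movement.
In B, the extraction path crosses only that-complement boundaries, which are transparent.
So B is grammatical.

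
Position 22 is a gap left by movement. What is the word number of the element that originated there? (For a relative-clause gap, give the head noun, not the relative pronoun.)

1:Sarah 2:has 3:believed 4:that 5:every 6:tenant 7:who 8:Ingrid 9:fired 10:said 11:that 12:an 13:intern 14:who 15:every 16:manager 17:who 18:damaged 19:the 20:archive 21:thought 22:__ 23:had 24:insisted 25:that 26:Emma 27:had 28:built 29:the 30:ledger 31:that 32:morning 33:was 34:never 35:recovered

The gap at 22 is the subject of "insisted", inside a relative clause.
The relative pronoun is "who" (word 14); it is bound by the head noun immediately before it.
Its filler is the head noun "intern", at word 13.

13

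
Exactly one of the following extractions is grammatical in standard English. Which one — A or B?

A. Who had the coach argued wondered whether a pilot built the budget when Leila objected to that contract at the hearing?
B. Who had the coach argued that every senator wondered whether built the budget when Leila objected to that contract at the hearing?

In B, the wh-phrase is extracted from inside a wh-island (introduced by "whether"), which blocks movement.
In A, the extraction path crosses only that-complement boundaries, which are transparent.
So A is grammatical.

A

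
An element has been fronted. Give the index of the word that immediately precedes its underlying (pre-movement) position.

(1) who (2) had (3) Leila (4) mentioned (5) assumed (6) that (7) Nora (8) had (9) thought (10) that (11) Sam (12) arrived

4

The displaced element is "who" (word 1).
It is linked across 1 clause boundary (Ø).
It functions as the subject of "assumed", so the gap sits immediately after word 4 ("mentioned").
Base order: Leila had mentioned that who assumed that Nora had thought that Sam arrived.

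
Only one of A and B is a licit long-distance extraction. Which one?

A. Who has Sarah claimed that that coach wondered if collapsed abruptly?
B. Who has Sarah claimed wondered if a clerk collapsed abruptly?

B

In A, the wh-phrase is extracted from inside a wh-island (introduced by "if"), which blocks movement.
In B, the extraction path crosses only that-complement boundaries, which are transparent.
So B is grammatical.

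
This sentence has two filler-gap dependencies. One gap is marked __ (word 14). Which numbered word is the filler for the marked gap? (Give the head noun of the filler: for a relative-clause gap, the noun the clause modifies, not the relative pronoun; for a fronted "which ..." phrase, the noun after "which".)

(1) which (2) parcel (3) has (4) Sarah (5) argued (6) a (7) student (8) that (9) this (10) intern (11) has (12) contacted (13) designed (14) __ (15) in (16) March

2

The marked gap is the direct object of "designed".
Its filler is the fronted wh-phrase "which parcel", at word 2.
(The other dependency links word 7 to a gap after word 12.)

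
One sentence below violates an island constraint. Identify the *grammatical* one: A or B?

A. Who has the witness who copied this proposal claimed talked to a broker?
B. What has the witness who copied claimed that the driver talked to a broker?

A

In B, the wh-phrase is extracted from inside a complex-NP island (relative clause) (introduced by "who"), which blocks movement.
In A, the extraction path crosses only that-complement boundaries, which are transparent.
So A is grammatical.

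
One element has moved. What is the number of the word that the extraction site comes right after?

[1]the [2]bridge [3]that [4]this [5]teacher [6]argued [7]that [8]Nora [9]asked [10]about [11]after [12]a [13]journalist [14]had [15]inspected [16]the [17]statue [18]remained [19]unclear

The displaced element is "the bridge" (word 2).
It is linked across 1 clause boundary (that).
It functions as the object of the preposition "about" of "asked", so the gap sits immediately after word 10 ("about").
Base order: This teacher argued that Nora asked about the bridge after a journalist had inspected the statue.

10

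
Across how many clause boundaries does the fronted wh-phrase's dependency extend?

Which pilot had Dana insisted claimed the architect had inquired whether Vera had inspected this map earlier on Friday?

"which pilot" is extracted from the subject of "claimed".
Boundaries crossed, outermost first: [Ø] — 1 in total.

1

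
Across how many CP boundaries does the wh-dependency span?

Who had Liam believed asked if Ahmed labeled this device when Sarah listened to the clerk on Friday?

"who" is extracted from the subject of "asked".
Boundaries crossed, outermost first: [Ø] — 1 in total.

1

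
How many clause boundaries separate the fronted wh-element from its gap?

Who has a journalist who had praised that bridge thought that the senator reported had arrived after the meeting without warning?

"who" is extracted from the subject of "arrived".
Boundaries crossed, outermost first: [that], [Ø] — 2 in total.

2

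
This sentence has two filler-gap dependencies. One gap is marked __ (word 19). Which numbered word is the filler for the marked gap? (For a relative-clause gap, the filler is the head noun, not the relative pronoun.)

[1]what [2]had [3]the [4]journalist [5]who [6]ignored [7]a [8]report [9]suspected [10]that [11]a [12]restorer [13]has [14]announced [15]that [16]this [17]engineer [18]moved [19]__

The marked gap is the direct object of "moved".
Its filler is the fronted wh-phrase "what", at word 1.
(The other dependency links word 4 to a gap after word 5.)

1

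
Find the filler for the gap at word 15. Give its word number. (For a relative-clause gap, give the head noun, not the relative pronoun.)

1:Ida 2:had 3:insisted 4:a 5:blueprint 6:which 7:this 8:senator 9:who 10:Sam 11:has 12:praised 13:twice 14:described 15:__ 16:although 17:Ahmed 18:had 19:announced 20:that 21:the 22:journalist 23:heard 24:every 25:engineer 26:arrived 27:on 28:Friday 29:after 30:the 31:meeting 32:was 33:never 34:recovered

The gap at 15 is the object of "described", inside a relative clause.
The relative pronoun is "which" (word 6); it is bound by the head noun immediately before it.
Its filler is the head noun "blueprint", at word 5.

5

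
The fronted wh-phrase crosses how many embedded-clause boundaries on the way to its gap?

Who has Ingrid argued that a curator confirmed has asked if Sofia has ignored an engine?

2

"who" is extracted from the subject of "asked".
Boundaries crossed, outermost first: [that], [Ø] — 2 in total.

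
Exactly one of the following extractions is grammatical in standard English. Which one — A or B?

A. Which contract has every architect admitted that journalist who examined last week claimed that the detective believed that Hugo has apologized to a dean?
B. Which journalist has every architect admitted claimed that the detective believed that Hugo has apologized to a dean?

B

In A, the wh-phrase is extracted from inside a complex-NP island (relative clause) (introduced by "who"), which blocks movement.
In B, the extraction path crosses only that-complement boundaries, which are transparent.
So B is grammatical.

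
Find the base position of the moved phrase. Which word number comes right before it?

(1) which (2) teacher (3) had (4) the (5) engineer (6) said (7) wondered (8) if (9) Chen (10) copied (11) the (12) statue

The displaced element is "which teacher" (word 2).
It is linked across 1 clause boundary (Ø).
It functions as the subject of "wondered", so the gap sits immediately after word 6 ("said").
Base order: The engineer had said which teacher wondered if Chen copied the statue.

6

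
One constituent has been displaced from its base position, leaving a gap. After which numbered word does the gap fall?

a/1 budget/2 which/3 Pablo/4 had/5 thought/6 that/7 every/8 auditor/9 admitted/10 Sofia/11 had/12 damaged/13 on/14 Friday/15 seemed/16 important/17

13

The displaced element is "a budget" (word 2).
It is linked across 2 clause boundaries (that → Ø).
It functions as the direct object of "damaged", so the gap sits immediately after word 13 ("damaged").
Base order: Pablo had thought that every auditor admitted Sofia had damaged a budget on Friday.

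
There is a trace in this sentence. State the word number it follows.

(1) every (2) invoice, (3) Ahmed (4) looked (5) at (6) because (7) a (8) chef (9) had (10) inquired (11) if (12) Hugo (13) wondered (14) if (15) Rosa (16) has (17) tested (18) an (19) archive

5

The displaced element is "every invoice" (word 2).
It functions as the object of the preposition "at" of "looked", so the gap sits immediately after word 5 ("at").
Base order: Ahmed looked at every invoice because a chef had inquired if Hugo wondered if Rosa has tested an archive.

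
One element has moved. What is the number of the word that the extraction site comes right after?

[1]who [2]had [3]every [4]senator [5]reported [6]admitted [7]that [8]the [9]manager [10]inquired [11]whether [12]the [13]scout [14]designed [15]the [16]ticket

The displaced element is "who" (word 1).
It is linked across 1 clause boundary (Ø).
It functions as the subject of "admitted", so the gap sits immediately after word 5 ("reported").
Base order: Every senator had reported that who admitted that the manager inquired whether the scout designed the ticket.

5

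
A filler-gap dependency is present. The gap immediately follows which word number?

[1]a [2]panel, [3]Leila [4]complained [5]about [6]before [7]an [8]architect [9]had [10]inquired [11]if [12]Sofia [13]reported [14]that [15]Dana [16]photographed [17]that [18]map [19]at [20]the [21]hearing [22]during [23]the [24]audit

5

The displaced element is "a panel" (word 2).
It functions as the object of the preposition "about" of "complained", so the gap sits immediately after word 5 ("about").
Base order: Leila complained about a panel before an architect had inquired if Sofia reported that Dana photographed that map at the hearing during the audit.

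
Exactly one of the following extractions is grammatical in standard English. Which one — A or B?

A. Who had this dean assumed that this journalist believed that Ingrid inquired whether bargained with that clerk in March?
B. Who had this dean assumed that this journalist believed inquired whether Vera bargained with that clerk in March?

In A, the wh-phrase is extracted from inside a wh-island (introduced by "whether"), which blocks movement.
In B, the extraction path crosses only that-complement boundaries, which are transparent.
So B is grammatical.

B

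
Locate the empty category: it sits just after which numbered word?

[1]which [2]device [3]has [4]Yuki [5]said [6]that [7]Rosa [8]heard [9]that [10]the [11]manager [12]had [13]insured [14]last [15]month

13

The displaced element is "which device" (word 2).
It is linked across 2 clause boundaries (that → that).
It functions as the direct object of "insured", so the gap sits immediately after word 13 ("insured").
Base order: Yuki has said that Rosa heard that the manager had insured which device last month.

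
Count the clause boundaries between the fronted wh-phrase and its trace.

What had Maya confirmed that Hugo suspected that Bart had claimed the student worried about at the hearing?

"what" is extracted from the PP object of "worried".
Boundaries crossed, outermost first: [that], [that], [Ø] — 3 in total.

3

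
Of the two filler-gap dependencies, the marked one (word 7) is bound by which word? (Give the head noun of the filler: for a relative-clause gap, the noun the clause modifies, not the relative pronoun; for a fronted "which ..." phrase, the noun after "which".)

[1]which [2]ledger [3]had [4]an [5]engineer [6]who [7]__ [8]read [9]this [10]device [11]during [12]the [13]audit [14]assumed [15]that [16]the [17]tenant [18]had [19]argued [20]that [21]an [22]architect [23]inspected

5

The marked gap is inside the relative clause, the subject of "read".
Its filler is the head noun "engineer" (via "who"), at word 5.
(The other dependency links word 2 to a gap after word 23.)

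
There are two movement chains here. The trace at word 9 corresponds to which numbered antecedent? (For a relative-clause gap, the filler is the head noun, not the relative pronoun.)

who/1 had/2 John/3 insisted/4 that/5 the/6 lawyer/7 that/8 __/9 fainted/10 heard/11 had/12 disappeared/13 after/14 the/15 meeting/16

The marked gap is inside the relative clause, the subject of "fainted".
Its filler is the head noun "lawyer" (via "that"), at word 7.
(The other dependency links word 1 to a gap after word 11.)

7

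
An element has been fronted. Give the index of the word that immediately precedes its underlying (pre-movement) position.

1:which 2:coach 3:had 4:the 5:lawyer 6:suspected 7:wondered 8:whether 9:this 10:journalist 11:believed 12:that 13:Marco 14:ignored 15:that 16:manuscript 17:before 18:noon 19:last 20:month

6

The displaced element is "which coach" (word 2).
It is linked across 1 clause boundary (Ø).
It functions as the subject of "wondered", so the gap sits immediately after word 6 ("suspected").
Base order: The lawyer had suspected that which coach wondered whether this journalist believed that Marco ignored that manuscript before noon last month.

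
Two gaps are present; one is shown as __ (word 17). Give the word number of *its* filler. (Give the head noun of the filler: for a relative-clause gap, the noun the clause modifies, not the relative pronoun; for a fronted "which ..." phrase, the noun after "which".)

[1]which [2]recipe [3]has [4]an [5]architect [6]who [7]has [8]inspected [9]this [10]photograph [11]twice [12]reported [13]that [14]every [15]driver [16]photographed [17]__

The marked gap is the direct object of "photographed".
Its filler is the fronted wh-phrase "which recipe", at word 2.
(The other dependency links word 5 to a gap after word 6.)

2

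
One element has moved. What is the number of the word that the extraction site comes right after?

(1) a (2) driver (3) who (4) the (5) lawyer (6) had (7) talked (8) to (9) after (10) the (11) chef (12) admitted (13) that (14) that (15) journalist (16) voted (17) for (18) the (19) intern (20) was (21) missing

The displaced element is "a driver" (word 2).
It functions as the object of the preposition "to" of "talked", so the gap sits immediately after word 8 ("to").
Base order: The lawyer had talked to a driver after the chef admitted that that journalist voted for the intern.

8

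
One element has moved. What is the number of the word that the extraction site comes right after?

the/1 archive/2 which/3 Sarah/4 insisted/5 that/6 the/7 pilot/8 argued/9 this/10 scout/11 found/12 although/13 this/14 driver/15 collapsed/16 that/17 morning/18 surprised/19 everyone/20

12

The displaced element is "the archive" (word 2).
It is linked across 2 clause boundaries (that → Ø).
It functions as the direct object of "found", so the gap sits immediately after word 12 ("found").
Base order: Sarah insisted that the pilot argued this scout found the archive although this driver collapsed that morning.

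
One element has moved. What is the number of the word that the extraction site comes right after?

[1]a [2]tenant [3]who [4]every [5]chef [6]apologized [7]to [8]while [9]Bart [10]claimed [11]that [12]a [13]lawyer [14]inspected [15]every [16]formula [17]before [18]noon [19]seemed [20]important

The displaced element is "a tenant" (word 2).
It functions as the object of the preposition "to" of "apologized", so the gap sits immediately after word 7 ("to").
Base order: Every chef apologized to a tenant while Bart claimed that a lawyer inspected every formula before noon.

7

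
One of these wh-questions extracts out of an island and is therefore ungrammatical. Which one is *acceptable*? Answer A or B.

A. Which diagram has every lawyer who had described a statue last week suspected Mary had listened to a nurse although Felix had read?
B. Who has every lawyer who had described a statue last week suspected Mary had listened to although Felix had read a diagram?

In A, the wh-phrase is extracted from inside an adjunct island (introduced by "although"), which blocks movement.
In B, the extraction path crosses only that-complement boundaries, which are transparent.
So B is grammatical.

B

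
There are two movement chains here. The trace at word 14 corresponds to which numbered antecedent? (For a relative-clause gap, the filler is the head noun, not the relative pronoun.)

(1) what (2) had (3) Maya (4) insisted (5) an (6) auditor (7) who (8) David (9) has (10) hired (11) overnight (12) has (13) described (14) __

The marked gap is the direct object of "described".
Its filler is the fronted wh-phrase "what", at word 1.
(The other dependency links word 6 to a gap after word 10.)

1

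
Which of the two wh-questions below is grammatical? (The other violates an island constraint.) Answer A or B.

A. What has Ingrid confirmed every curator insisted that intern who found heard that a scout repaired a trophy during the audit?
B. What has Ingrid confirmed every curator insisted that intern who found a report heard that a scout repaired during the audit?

B

In A, the wh-phrase is extracted from inside a complex-NP island (relative clause) (introduced by "who"), which blocks movement.
In B, the extraction path crosses only that-complement boundaries, which are transparent.
So B is grammatical.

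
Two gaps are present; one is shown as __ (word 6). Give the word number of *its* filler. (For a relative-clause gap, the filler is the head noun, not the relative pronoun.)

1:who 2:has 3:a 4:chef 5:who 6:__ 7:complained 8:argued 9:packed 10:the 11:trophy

4

The marked gap is inside the relative clause, the subject of "complained".
Its filler is the head noun "chef" (via "who"), at word 4.
(The other dependency links word 1 to a gap after word 8.)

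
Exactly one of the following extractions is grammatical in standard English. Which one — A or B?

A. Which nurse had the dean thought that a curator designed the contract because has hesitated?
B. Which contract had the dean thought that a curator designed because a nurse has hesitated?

In A, the wh-phrase is extracted from inside an adjunct island (introduced by "because"), which blocks movement.
In B, the extraction path crosses only that-complement boundaries, which are transparent.
So B is grammatical.

B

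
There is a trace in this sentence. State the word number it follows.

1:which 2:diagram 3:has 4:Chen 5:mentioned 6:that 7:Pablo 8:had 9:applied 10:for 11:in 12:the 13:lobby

10

The displaced element is "which diagram" (word 2).
It is linked across 1 clause boundary (that).
It functions as the object of the preposition "for" of "applied", so the gap sits immediately after word 10 ("for").
Base order: Chen has mentioned that Pablo had applied for which diagram in the lobby.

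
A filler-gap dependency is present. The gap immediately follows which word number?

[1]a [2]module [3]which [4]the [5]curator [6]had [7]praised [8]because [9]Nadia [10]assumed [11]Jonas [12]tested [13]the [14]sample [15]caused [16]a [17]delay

The displaced element is "a module" (word 2).
It functions as the direct object of "praised", so the gap sits immediately after word 7 ("praised").
Base order: The curator had praised a module because Nadia assumed Jonas tested the sample.

7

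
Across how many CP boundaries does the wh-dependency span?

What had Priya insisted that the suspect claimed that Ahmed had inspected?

2

"what" is extracted from the object of "inspected".
Boundaries crossed, outermost first: [that], [that] — 2 in total.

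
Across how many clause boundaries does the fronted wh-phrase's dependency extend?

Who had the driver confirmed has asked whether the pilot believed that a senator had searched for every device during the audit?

1

"who" is extracted from the subject of "asked".
Boundaries crossed, outermost first: [Ø] — 1 in total.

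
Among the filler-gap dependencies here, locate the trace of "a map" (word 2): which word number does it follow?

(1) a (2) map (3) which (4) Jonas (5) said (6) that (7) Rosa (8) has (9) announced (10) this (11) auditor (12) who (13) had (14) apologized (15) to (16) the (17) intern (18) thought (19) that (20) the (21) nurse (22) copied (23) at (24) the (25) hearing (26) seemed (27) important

The displaced element is "a map" (word 2).
It is linked across 3 clause boundaries (that → Ø → that).
It functions as the direct object of "copied", so the gap sits immediately after word 22 ("copied").
Base order: Jonas said that Rosa has announced this auditor who had apologized to the intern thought that the nurse copied a map at the hearing.

22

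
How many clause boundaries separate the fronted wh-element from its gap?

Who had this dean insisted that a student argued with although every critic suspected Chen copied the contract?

"who" is extracted from the PP object of "argued".
Boundaries crossed, outermost first: [that] — 1 in total.

1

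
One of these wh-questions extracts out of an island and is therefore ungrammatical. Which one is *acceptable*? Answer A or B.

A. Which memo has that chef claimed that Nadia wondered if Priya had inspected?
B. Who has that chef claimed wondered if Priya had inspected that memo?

In A, the wh-phrase is extracted from inside a wh-island (introduced by "if"), which blocks movement.
In B, the extraction path crosses only that-complement boundaries, which are transparent.
So B is grammatical.

B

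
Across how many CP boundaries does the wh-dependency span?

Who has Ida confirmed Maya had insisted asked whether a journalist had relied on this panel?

2

"who" is extracted from the subject of "asked".
Boundaries crossed, outermost first: [Ø], [Ø] — 2 in total.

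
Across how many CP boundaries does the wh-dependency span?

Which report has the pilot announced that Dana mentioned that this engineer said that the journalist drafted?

3

"which report" is extracted from the object of "drafted".
Boundaries crossed, outermost first: [that], [that], [that] — 3 in total.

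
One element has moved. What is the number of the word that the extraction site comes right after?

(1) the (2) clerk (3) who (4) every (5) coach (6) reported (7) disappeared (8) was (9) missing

6

The displaced element is "the clerk" (word 2).
It is linked across 1 clause boundary (Ø).
It functions as the subject of "disappeared", so the gap sits immediately after word 6 ("reported").
Base order: Every coach reported the clerk disappeared.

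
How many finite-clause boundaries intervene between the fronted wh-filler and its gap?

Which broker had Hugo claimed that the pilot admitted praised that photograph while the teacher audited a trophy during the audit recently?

2

"which broker" is extracted from the subject of "praised".
Boundaries crossed, outermost first: [that], [Ø] — 2 in total.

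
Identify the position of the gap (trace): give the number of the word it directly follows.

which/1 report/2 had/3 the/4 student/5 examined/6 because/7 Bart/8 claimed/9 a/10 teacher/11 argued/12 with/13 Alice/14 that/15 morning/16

6

The displaced element is "which report" (word 2).
It functions as the direct object of "examined", so the gap sits immediately after word 6 ("examined").
Base order: The student had examined which report because Bart claimed a teacher argued with Alice that morning.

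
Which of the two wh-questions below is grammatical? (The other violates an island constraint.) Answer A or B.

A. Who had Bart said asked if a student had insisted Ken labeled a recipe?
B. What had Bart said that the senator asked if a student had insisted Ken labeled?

A

In B, the wh-phrase is extracted from inside a wh-island (introduced by "if"), which blocks movement.
In A, the extraction path crosses only that-complement boundaries, which are transparent.
So A is grammatical.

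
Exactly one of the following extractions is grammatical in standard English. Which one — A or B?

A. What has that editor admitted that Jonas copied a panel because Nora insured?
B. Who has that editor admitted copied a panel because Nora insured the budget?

B

In A, the wh-phrase is extracted from inside an adjunct island (introduced by "because"), which blocks movement.
In B, the extraction path crosses only that-complement boundaries, which are transparent.
So B is grammatical.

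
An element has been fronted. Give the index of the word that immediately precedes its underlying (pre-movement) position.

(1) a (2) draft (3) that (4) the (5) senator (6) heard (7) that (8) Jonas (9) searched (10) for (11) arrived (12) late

10

The displaced element is "a draft" (word 2).
It is linked across 1 clause boundary (that).
It functions as the object of the preposition "for" of "searched", so the gap sits immediately after word 10 ("for").
Base order: The senator heard that Jonas searched for a draft.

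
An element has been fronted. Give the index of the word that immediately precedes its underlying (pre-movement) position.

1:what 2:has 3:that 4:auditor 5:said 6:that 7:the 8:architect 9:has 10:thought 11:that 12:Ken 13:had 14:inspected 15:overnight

14

The displaced element is "what" (word 1).
It is linked across 2 clause boundaries (that → that).
It functions as the direct object of "inspected", so the gap sits immediately after word 14 ("inspected").
Base order: That auditor has said that the architect has thought that Ken had inspected what overnight.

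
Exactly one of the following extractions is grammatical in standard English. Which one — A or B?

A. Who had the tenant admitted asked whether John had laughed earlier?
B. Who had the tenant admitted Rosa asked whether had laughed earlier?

A

In B, the wh-phrase is extracted from inside a wh-island (introduced by "whether"), which blocks movement.
In A, the extraction path crosses only that-complement boundaries, which are transparent.
So A is grammatical.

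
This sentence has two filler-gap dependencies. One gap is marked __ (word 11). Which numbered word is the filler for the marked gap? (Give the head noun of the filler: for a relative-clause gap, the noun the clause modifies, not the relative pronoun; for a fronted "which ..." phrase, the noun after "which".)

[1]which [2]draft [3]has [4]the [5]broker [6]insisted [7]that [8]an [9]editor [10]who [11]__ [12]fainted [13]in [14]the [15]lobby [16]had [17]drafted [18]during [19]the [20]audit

The marked gap is inside the relative clause, the subject of "fainted".
Its filler is the head noun "editor" (via "who"), at word 9.
(The other dependency links word 2 to a gap after word 17.)

9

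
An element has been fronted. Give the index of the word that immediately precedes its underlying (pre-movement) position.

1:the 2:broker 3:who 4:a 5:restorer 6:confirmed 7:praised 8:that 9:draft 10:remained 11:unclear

The displaced element is "the broker" (word 2).
It is linked across 1 clause boundary (Ø).
It functions as the subject of "praised", so the gap sits immediately after word 6 ("confirmed").
Base order: A restorer confirmed that the broker praised that draft.

6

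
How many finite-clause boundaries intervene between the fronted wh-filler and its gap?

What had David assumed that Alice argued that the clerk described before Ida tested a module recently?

"what" is extracted from the object of "described".
Boundaries crossed, outermost first: [that], [that] — 2 in total.

2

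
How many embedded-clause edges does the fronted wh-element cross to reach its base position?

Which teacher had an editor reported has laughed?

"which teacher" is extracted from the subject of "laughed".
Boundaries crossed, outermost first: [Ø] — 1 in total.

1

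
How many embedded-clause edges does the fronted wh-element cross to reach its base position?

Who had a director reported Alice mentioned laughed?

2

"who" is extracted from the subject of "laughed".
Boundaries crossed, outermost first: [Ø], [Ø] — 2 in total.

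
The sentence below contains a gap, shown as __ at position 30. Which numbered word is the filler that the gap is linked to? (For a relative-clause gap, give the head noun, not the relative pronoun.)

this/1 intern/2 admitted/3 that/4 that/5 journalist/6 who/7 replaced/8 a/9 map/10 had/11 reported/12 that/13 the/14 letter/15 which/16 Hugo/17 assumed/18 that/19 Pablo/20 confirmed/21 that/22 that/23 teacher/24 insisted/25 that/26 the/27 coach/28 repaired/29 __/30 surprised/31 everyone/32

15

The gap at 30 is the object of "repaired", inside a relative clause.
The relative pronoun is "which" (word 16); it is bound by the head noun immediately before it.
Its filler is the head noun "letter", at word 15.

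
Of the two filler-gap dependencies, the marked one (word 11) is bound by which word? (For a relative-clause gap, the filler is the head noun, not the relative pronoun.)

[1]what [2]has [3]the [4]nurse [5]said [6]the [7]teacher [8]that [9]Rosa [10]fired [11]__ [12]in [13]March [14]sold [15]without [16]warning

The marked gap is inside the relative clause, the direct object of "fired".
Its filler is the head noun "teacher" (via "that"), at word 7.
(The other dependency links word 1 to a gap after word 14.)

7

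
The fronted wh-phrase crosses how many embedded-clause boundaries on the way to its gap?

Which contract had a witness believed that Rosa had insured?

1

"which contract" is extracted from the object of "insured".
Boundaries crossed, outermost first: [that] — 1 in total.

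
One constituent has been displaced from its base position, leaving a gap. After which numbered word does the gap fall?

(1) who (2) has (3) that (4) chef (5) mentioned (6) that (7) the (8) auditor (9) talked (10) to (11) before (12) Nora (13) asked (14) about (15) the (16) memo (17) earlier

10

The displaced element is "who" (word 1).
It is linked across 1 clause boundary (that).
It functions as the object of the preposition "to" of "talked", so the gap sits immediately after word 10 ("to").
Base order: That chef has mentioned that the auditor talked to who before Nora asked about the memo earlier.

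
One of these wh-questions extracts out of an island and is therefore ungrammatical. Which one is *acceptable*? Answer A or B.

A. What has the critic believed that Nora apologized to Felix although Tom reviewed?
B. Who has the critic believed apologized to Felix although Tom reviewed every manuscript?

In A, the wh-phrase is extracted from inside an adjunct island (introduced by "although"), which blocks movement.
In B, the extraction path crosses only that-complement boundaries, which are transparent.
So B is grammatical.

B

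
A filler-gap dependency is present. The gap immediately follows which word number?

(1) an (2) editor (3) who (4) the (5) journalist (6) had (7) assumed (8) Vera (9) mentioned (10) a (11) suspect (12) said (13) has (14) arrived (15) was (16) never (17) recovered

The displaced element is "an editor" (word 2).
It is linked across 3 clause boundaries (Ø → Ø → Ø).
It functions as the subject of "arrived", so the gap sits immediately after word 12 ("said").
Base order: The journalist had assumed Vera mentioned a suspect said that an editor has arrived.

12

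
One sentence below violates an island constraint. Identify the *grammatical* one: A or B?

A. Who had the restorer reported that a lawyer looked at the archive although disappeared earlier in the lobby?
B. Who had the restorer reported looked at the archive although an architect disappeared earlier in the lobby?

B

In A, the wh-phrase is extracted from inside an adjunct island (introduced by "although"), which blocks movement.
In B, the extraction path crosses only that-complement boundaries, which are transparent.
So B is grammatical.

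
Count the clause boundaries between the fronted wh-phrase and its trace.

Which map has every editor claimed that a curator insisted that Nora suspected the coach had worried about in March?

3

"which map" is extracted from the PP object of "worried".
Boundaries crossed, outermost first: [that], [that], [Ø] — 3 in total.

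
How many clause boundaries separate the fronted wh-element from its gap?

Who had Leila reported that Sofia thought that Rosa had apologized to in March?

"who" is extracted from the PP object of "apologized".
Boundaries crossed, outermost first: [that], [that] — 2 in total.

2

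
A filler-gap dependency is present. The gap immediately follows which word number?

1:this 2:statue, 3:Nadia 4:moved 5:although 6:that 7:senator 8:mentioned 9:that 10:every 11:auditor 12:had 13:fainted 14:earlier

The displaced element is "this statue" (word 2).
It functions as the direct object of "moved", so the gap sits immediately after word 4 ("moved").
Base order: Nadia moved this statue although that senator mentioned that every auditor had fainted earlier.

4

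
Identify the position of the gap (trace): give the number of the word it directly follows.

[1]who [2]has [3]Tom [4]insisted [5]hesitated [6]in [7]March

The displaced element is "who" (word 1).
It is linked across 1 clause boundary (Ø).
It functions as the subject of "hesitated", so the gap sits immediately after word 4 ("insisted").
Base order: Tom has insisted that who hesitated in March.

4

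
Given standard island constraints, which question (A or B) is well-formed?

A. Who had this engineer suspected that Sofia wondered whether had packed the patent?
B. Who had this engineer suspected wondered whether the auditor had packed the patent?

In A, the wh-phrase is extracted from inside a wh-island (introduced by "whether"), which blocks movement.
In B, the extraction path crosses only that-complement boundaries, which are transparent.
So B is grammatical.

B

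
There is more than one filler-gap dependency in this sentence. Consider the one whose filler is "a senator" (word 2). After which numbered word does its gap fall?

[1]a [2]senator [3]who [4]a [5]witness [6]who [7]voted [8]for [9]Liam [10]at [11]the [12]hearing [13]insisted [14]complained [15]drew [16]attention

The displaced element is "a senator" (word 2).
It is linked across 1 clause boundary (Ø).
It functions as the subject of "complained", so the gap sits immediately after word 13 ("insisted").
Base order: A witness who voted for Liam at the hearing insisted that a senator complained.

13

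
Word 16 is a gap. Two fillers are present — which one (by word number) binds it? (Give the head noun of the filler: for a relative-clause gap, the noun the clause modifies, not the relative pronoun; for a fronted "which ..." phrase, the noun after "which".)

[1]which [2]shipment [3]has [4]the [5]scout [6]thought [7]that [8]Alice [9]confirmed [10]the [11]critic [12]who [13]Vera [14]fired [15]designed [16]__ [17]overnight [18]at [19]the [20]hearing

2

The marked gap is the direct object of "designed".
Its filler is the fronted wh-phrase "which shipment", at word 2.
(The other dependency links word 11 to a gap after word 14.)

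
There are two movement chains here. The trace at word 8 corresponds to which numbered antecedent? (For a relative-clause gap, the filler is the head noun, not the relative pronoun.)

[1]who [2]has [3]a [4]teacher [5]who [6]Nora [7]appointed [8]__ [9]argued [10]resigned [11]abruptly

The marked gap is inside the relative clause, the direct object of "appointed".
Its filler is the head noun "teacher" (via "who"), at word 4.
(The other dependency links word 1 to a gap after word 9.)

4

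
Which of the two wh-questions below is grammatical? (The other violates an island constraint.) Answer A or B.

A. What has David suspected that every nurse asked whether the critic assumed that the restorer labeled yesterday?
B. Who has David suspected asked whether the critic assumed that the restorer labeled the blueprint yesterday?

B

In A, the wh-phrase is extracted from inside a wh-island (introduced by "whether"), which blocks movement.
In B, the extraction path crosses only that-complement boundaries, which are transparent.
So B is grammatical.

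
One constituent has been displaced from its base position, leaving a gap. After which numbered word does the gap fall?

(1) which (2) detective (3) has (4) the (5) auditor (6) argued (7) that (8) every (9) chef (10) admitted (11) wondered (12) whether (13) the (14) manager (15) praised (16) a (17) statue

10

The displaced element is "which detective" (word 2).
It is linked across 2 clause boundaries (that → Ø).
It functions as the subject of "wondered", so the gap sits immediately after word 10 ("admitted").
Base order: The auditor has argued that every chef admitted that which detective wondered whether the manager praised a statue.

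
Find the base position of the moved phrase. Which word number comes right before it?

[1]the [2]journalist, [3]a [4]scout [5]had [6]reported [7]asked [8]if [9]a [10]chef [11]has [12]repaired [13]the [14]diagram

6

The displaced element is "the journalist" (word 2).
It is linked across 1 clause boundary (Ø).
It functions as the subject of "asked", so the gap sits immediately after word 6 ("reported").
Base order: A scout had reported that the journalist asked if a chef has repaired the diagram.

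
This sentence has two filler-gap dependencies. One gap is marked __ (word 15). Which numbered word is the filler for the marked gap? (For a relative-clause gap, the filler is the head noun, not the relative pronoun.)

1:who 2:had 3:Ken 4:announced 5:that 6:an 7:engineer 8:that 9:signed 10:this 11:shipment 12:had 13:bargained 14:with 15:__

1

The marked gap is the object of the preposition "with" of "bargained".
Its filler is the fronted wh-phrase "who", at word 1.
(The other dependency links word 7 to a gap after word 8.)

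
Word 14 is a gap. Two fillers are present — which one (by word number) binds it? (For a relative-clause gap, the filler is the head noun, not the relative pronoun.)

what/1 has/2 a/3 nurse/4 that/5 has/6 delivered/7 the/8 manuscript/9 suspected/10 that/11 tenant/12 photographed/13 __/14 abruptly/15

The marked gap is the direct object of "photographed".
Its filler is the fronted wh-phrase "what", at word 1.
(The other dependency links word 4 to a gap after word 5.)

1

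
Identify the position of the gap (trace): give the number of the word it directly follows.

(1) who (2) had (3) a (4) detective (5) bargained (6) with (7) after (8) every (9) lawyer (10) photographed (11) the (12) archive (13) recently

6

The displaced element is "who" (word 1).
It functions as the object of the preposition "with" of "bargained", so the gap sits immediately after word 6 ("with").
Base order: A detective had bargained with who after every lawyer photographed the archive recently.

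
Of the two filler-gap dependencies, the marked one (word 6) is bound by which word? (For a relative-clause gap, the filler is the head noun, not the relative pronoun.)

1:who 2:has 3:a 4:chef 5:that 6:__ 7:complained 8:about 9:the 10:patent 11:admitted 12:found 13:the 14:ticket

4

The marked gap is inside the relative clause, the subject of "complained".
Its filler is the head noun "chef" (via "that"), at word 4.
(The other dependency links word 1 to a gap after word 11.)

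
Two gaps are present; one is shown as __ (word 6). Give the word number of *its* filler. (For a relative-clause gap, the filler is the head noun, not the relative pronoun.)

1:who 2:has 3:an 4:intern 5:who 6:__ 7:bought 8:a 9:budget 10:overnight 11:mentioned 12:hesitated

4

The marked gap is inside the relative clause, the subject of "bought".
Its filler is the head noun "intern" (via "who"), at word 4.
(The other dependency links word 1 to a gap after word 11.)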